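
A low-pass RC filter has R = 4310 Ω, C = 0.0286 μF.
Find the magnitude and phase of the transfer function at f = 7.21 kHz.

Step 1 — Angular frequency: ω = 2π·7210 = 4.53e+04 rad/s.
Step 2 — Transfer function: H(jω) = 1/(1 + jωRC).
Step 3 — Denominator: 1 + jωRC = 1 + j·4.53e+04·4310·2.86e-08 = 1 + j5.584.
Step 4 — H = 0.03107 - j0.1735.
Step 5 — Magnitude: |H| = 0.1763 (-15.1 dB); phase: φ = -79.8°.

|H| = 0.1763 (-15.1 dB), φ = -79.8°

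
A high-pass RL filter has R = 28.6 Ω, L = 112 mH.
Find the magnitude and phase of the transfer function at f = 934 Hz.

Step 1 — Angular frequency: ω = 2π·934 = 5868 rad/s.
Step 2 — Transfer function: H(jω) = jωL/(R + jωL).
Step 3 — Numerator jωL = j·657.3; denominator R + jωL = 28.6 + j657.3.
Step 4 — H = 0.9981 + j0.04343.
Step 5 — Magnitude: |H| = 0.9991 (-0.0 dB); phase: φ = 2.5°.

|H| = 0.9991 (-0.0 dB), φ = 2.5°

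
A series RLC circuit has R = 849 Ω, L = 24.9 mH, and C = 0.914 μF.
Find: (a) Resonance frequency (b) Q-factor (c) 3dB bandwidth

Step 1 — Resonance: ω₀ = 1/√(LC) = 1/√(0.0249·9.14e-07) = 6629 rad/s.
Step 2 — f₀ = ω₀/(2π) = 1055 Hz.
Step 3 — Series Q: Q = ω₀L/R = 6629·0.0249/849 = 0.1944.
Step 4 — Bandwidth: Δω = ω₀/Q = 3.41e+04 rad/s; BW = Δω/(2π) = 5427 Hz.

(a) f₀ = 1055 Hz  (b) Q = 0.1944  (c) BW = 5427 Hz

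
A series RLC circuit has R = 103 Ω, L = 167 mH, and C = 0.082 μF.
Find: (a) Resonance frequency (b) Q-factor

Step 1 — Resonance condition Im(Z)=0 gives ω₀ = 1/√(LC).
Step 2 — ω₀ = 1/√(0.167·8.2e-08) = 8545 rad/s.
Step 3 — f₀ = ω₀/(2π) = 1360 Hz.
Step 4 — Series Q: Q = ω₀L/R = 8545·0.167/103 = 13.86.

(a) f₀ = 1360 Hz  (b) Q = 13.86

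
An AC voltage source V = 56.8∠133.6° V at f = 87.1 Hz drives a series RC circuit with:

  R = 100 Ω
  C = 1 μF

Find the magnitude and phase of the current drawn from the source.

Step 1 — Angular frequency: ω = 2π·f = 2π·87.1 = 547.3 rad/s.
Step 2 — Component impedances:
  R: Z = R = 100 Ω
  C: Z = 1/(jωC) = -j/(ω·C) = 0 - j1827 Ω
Step 3 — Series combination: Z_total = R + C = 100 - j1827 Ω = 1830∠-86.9° Ω.
Step 4 — Source phasor: V = 56.8∠133.6° V = -39.17 + j41.13 V.
Step 5 — Ohm's law: I = V / Z_total = (-39.17 + j41.13) / (100 - j1827) = -0.02361 - j0.02014 A.
Step 6 — Convert to polar: |I| = 0.03104 A, ∠I = -139.5°.

I = 0.03104∠-139.5° A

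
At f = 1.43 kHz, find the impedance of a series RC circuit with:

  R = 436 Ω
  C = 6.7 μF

Step 1 — Angular frequency: ω = 2π·f = 2π·1430 = 8985 rad/s.
Step 2 — Component impedances:
  R: Z = R = 436 Ω
  C: Z = 1/(jωC) = -j/(ω·C) = 0 - j16.61 Ω
Step 3 — Series combination: Z_total = R + C = 436 - j16.61 Ω = 436.3∠-2.2° Ω.

Z = 436 - j16.61 Ω = 436.3∠-2.2° Ω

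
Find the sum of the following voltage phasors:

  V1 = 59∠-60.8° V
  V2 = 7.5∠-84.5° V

Step 1 — Convert each phasor to rectangular form:
  V1 = 59·(cos(-60.8°) + j·sin(-60.8°)) = 28.78 - j51.5 V
  V2 = 7.5·(cos(-84.5°) + j·sin(-84.5°)) = 0.7188 - j7.465 V
Step 2 — Sum components: V_total = 29.5 - j58.97 V.
Step 3 — Convert to polar: |V_total| = 65.94 V, ∠V_total = -63.4°.

V_total = 65.94∠-63.4° V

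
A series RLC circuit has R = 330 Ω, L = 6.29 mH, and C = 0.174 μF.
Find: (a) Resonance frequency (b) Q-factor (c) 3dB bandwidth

Step 1 — Resonance condition Im(Z)=0 gives ω₀ = 1/√(LC).
Step 2 — ω₀ = 1/√(0.00629·1.74e-07) = 3.023e+04 rad/s.
Step 3 — f₀ = ω₀/(2π) = 4811 Hz.
Step 4 — Series Q: Q = ω₀L/R = 3.023e+04·0.00629/330 = 0.5762.
Step 5 — 3dB bandwidth: Δω = ω₀/Q = 5.246e+04 rad/s; BW = Δω/(2π) = 8350 Hz.

(a) f₀ = 4811 Hz  (b) Q = 0.5762  (c) BW = 8350 Hz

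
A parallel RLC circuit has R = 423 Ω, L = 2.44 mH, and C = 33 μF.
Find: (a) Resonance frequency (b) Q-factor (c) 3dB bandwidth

Step 1 — Resonance: ω₀ = 1/√(LC) = 1/√(0.00244·3.3e-05) = 3524 rad/s.
Step 2 — f₀ = ω₀/(2π) = 560.9 Hz.
Step 3 — Parallel Q: Q = R/(ω₀L) = 423/(3524·0.00244) = 49.19.
Step 4 — Bandwidth: Δω = ω₀/Q = 71.64 rad/s; BW = Δω/(2π) = 11.4 Hz.

(a) f₀ = 560.9 Hz  (b) Q = 49.19  (c) BW = 11.4 Hz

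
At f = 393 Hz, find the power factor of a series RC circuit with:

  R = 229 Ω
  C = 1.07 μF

Step 1 — Angular frequency: ω = 2π·f = 2π·393 = 2469 rad/s.
Step 2 — Component impedances:
  R: Z = R = 229 Ω
  C: Z = 1/(jωC) = -j/(ω·C) = 0 - j378.5 Ω
Step 3 — Series combination: Z_total = R + C = 229 - j378.5 Ω = 442.4∠-58.8° Ω.
Step 4 — Power factor: PF = cos(φ) = Re(Z)/|Z| = 229/442.37 = 0.5177.
Step 5 — Type: Im(Z) = -378.5 ⇒ leading (phase φ = -58.8°).

PF = 0.5177 (leading, φ = -58.8°)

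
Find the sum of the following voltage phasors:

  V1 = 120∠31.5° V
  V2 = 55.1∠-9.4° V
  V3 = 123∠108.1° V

Step 1 — Convert each phasor to rectangular form:
  V1 = 120·(cos(31.5°) + j·sin(31.5°)) = 102.3 + j62.7 V
  V2 = 55.1·(cos(-9.4°) + j·sin(-9.4°)) = 54.36 - j8.999 V
  V3 = 123·(cos(108.1°) + j·sin(108.1°)) = -38.21 + j116.9 V
Step 2 — Sum components: V_total = 118.5 + j170.6 V.
Step 3 — Convert to polar: |V_total| = 207.7 V, ∠V_total = 55.2°.

V_total = 207.7∠55.2° V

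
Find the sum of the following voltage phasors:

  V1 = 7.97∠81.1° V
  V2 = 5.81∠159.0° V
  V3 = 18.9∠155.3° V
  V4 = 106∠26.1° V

Step 1 — Convert each phasor to rectangular form:
  V1 = 7.97·(cos(81.1°) + j·sin(81.1°)) = 1.233 + j7.874 V
  V2 = 5.81·(cos(159.0°) + j·sin(159.0°)) = -5.424 + j2.082 V
  V3 = 18.9·(cos(155.3°) + j·sin(155.3°)) = -17.17 + j7.898 V
  V4 = 106·(cos(26.1°) + j·sin(26.1°)) = 95.19 + j46.63 V
Step 2 — Sum components: V_total = 73.83 + j64.49 V.
Step 3 — Convert to polar: |V_total| = 98.03 V, ∠V_total = 41.1°.

V_total = 98.03∠41.1° V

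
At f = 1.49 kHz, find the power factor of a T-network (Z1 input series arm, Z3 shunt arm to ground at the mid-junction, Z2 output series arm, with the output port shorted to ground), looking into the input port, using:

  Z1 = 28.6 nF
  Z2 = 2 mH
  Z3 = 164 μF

Step 1 — Angular frequency: ω = 2π·f = 2π·1490 = 9362 rad/s.
Step 2 — Component impedances:
  Z1: Z = 1/(jωC) = -j/(ω·C) = 0 - j3735 Ω
  Z2: Z = jωL = j·9362·0.002 = 0 + j18.72 Ω
  Z3: Z = 1/(jωC) = -j/(ω·C) = 0 - j0.6513 Ω
Step 3 — With the output port shorted to ground, the output series arm Z2 runs from the junction to ground; the shunt arm Z3 also runs from the junction to ground. They appear in parallel: Z3 || Z2 = 0 - j0.6748 Ω.
Step 4 — Series with input arm Z1: Z_in = Z1 + (Z3 || Z2) = 0 - j3735 Ω = 3735∠-90.0° Ω.
Step 5 — Power factor: PF = cos(φ) = Re(Z)/|Z| = 0/3735 = 0.
Step 6 — Type: Im(Z) = -3735 ⇒ leading (phase φ = -90.0°).

PF = 0 (leading, φ = -90.0°)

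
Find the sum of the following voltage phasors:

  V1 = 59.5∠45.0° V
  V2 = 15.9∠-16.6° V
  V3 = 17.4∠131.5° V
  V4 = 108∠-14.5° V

Step 1 — Convert each phasor to rectangular form:
  V1 = 59.5·(cos(45.0°) + j·sin(45.0°)) = 42.07 + j42.07 V
  V2 = 15.9·(cos(-16.6°) + j·sin(-16.6°)) = 15.24 - j4.542 V
  V3 = 17.4·(cos(131.5°) + j·sin(131.5°)) = -11.53 + j13.03 V
  V4 = 108·(cos(-14.5°) + j·sin(-14.5°)) = 104.6 - j27.04 V
Step 2 — Sum components: V_total = 150.3 + j23.52 V.
Step 3 — Convert to polar: |V_total| = 152.2 V, ∠V_total = 8.9°.

V_total = 152.2∠8.9° V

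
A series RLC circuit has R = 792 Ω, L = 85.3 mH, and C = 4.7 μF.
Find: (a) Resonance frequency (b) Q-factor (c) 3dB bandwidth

Step 1 — Resonance: ω₀ = 1/√(LC) = 1/√(0.0853·4.7e-06) = 1579 rad/s.
Step 2 — f₀ = ω₀/(2π) = 251.4 Hz.
Step 3 — Series Q: Q = ω₀L/R = 1579·0.0853/792 = 0.1701.
Step 4 — Bandwidth: Δω = ω₀/Q = 9285 rad/s; BW = Δω/(2π) = 1478 Hz.

(a) f₀ = 251.4 Hz  (b) Q = 0.1701  (c) BW = 1478 Hz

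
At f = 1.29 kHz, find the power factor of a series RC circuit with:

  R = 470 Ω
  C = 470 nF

Step 1 — Angular frequency: ω = 2π·f = 2π·1290 = 8105 rad/s.
Step 2 — Component impedances:
  R: Z = R = 470 Ω
  C: Z = 1/(jωC) = -j/(ω·C) = 0 - j262.5 Ω
Step 3 — Series combination: Z_total = R + C = 470 - j262.5 Ω = 538.3∠-29.2° Ω.
Step 4 — Power factor: PF = cos(φ) = Re(Z)/|Z| = 470/538.3 = 0.8731.
Step 5 — Type: Im(Z) = -262.5 ⇒ leading (phase φ = -29.2°).

PF = 0.8731 (leading, φ = -29.2°)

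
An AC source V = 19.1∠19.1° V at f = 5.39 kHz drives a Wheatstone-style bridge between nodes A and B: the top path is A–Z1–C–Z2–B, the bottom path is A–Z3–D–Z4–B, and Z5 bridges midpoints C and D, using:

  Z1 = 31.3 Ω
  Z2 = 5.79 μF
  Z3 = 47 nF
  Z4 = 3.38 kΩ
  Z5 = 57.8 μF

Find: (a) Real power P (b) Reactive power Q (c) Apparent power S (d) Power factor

Step 1 — Angular frequency: ω = 2π·f = 2π·5390 = 3.387e+04 rad/s.
Step 2 — Component impedances:
  Z1: Z = R = 31.3 Ω
  Z2: Z = 1/(jωC) = -j/(ω·C) = 0 - j5.1 Ω
  Z3: Z = 1/(jωC) = -j/(ω·C) = 0 - j628.3 Ω
  Z4: Z = R = 3380 Ω
  Z5: Z = 1/(jωC) = -j/(ω·C) = 0 - j0.5109 Ω
Step 3 — Bridge requires nodal analysis (the Z5 bridge couples midpoints C and D, so the two paths cannot be reduced to a simple series/parallel combination). Setting node B to ground and injecting 1 A at node A, the 3-node admittance system at A, C, D solves to V_A = Z_AB = 31.23 - j6.654 Ω = 31.93∠-12.0° Ω.
Step 4 — Source phasor: V = 19.1∠19.1° V = 18.05 + j6.25 V.
Step 5 — Current: I = V / Z = 0.512 + j0.3092 A = 0.5982∠31.1° A.
Step 6 — Complex power: S = V·I* = 11.17 - j2.381 VA.
Step 7 — Real power: P = Re(S) = 11.17 W.
Step 8 — Reactive power: Q = Im(S) = -2.381 VAR.
Step 9 — Apparent power: |S| = 11.42 VA.
Step 10 — Power factor: PF = P/|S| = 0.978 (leading).

(a) P = 11.17 W  (b) Q = -2.381 VAR  (c) S = 11.42 VA  (d) PF = 0.978 (leading)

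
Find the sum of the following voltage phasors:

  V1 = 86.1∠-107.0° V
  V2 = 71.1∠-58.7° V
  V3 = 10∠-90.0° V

Step 1 — Convert each phasor to rectangular form:
  V1 = 86.1·(cos(-107.0°) + j·sin(-107.0°)) = -25.17 - j82.34 V
  V2 = 71.1·(cos(-58.7°) + j·sin(-58.7°)) = 36.94 - j60.75 V
  V3 = 10·(cos(-90.0°) + j·sin(-90.0°)) = 0 - j10 V
Step 2 — Sum components: V_total = 11.76 - j153.1 V.
Step 3 — Convert to polar: |V_total| = 153.5 V, ∠V_total = -85.6°.

V_total = 153.5∠-85.6° V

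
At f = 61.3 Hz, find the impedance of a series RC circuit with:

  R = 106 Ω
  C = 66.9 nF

Step 1 — Angular frequency: ω = 2π·f = 2π·61.3 = 385.2 rad/s.
Step 2 — Component impedances:
  R: Z = R = 106 Ω
  C: Z = 1/(jωC) = -j/(ω·C) = 0 - j3.881e+04 Ω
Step 3 — Series combination: Z_total = R + C = 106 - j3.881e+04 Ω = 3.881e+04∠-89.8° Ω.

Z = 106 - j3.881e+04 Ω = 3.881e+04∠-89.8° Ω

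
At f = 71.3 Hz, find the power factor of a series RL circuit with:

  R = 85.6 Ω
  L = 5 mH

Step 1 — Angular frequency: ω = 2π·f = 2π·71.3 = 448 rad/s.
Step 2 — Component impedances:
  R: Z = R = 85.6 Ω
  L: Z = jωL = j·448·0.005 = 0 + j2.24 Ω
Step 3 — Series combination: Z_total = R + L = 85.6 + j2.24 Ω = 85.63∠1.5° Ω.
Step 4 — Power factor: PF = cos(φ) = Re(Z)/|Z| = 85.6/85.629 = 0.9997.
Step 5 — Type: Im(Z) = 2.24 ⇒ lagging (phase φ = 1.5°).

PF = 0.9997 (lagging, φ = 1.5°)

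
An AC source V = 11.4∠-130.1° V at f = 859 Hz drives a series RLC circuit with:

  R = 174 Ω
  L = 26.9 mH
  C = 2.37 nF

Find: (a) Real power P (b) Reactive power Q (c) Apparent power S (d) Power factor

Step 1 — Angular frequency: ω = 2π·f = 2π·859 = 5397 rad/s.
Step 2 — Component impedances:
  R: Z = R = 174 Ω
  L: Z = jωL = j·5397·0.0269 = 0 + j145.2 Ω
  C: Z = 1/(jωC) = -j/(ω·C) = 0 - j7.818e+04 Ω
Step 3 — Series combination: Z_total = R + L + C = 174 - j7.803e+04 Ω = 7.803e+04∠-89.9° Ω.
Step 4 — Source phasor: V = 11.4∠-130.1° V = -7.343 - j8.72 V.
Step 5 — Current: I = V / Z = 0.0001115 - j9.435e-05 A = 0.0001461∠-40.2° A.
Step 6 — Complex power: S = V·I* = 3.714e-06 - j0.001665 VA.
Step 7 — Real power: P = Re(S) = 3.714e-06 W.
Step 8 — Reactive power: Q = Im(S) = -0.001665 VAR.
Step 9 — Apparent power: |S| = 0.001665 VA.
Step 10 — Power factor: PF = P/|S| = 0.00223 (leading).

(a) P = 3.714e-06 W  (b) Q = -0.001665 VAR  (c) S = 0.001665 VA  (d) PF = 0.00223 (leading)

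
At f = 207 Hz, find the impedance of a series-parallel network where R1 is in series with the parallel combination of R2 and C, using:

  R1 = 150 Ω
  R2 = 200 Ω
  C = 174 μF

Step 1 — Angular frequency: ω = 2π·f = 2π·207 = 1301 rad/s.
Step 2 — Component impedances:
  R1: Z = R = 150 Ω
  R2: Z = R = 200 Ω
  C: Z = 1/(jωC) = -j/(ω·C) = 0 - j4.419 Ω
Step 3 — Parallel branch: R2 || C = 1/(1/R2 + 1/C) = 0.09758 - j4.417 Ω.
Step 4 — Series with R1: Z_total = R1 + (R2 || C) = 150.1 - j4.417 Ω = 150.2∠-1.7° Ω.

Z = 150.1 - j4.417 Ω = 150.2∠-1.7° Ω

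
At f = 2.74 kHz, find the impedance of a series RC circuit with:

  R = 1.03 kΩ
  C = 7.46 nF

Step 1 — Angular frequency: ω = 2π·f = 2π·2740 = 1.722e+04 rad/s.
Step 2 — Component impedances:
  R: Z = R = 1030 Ω
  C: Z = 1/(jωC) = -j/(ω·C) = 0 - j7786 Ω
Step 3 — Series combination: Z_total = R + C = 1030 - j7786 Ω = 7854∠-82.5° Ω.

Z = 1030 - j7786 Ω = 7854∠-82.5° Ω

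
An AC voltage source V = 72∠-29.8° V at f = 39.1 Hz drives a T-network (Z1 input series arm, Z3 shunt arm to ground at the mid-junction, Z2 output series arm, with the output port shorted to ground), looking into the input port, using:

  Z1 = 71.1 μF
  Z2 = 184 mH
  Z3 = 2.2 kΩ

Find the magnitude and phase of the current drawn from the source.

Step 1 — Angular frequency: ω = 2π·f = 2π·39.1 = 245.7 rad/s.
Step 2 — Component impedances:
  Z1: Z = 1/(jωC) = -j/(ω·C) = 0 - j57.25 Ω
  Z2: Z = jωL = j·245.7·0.184 = 0 + j45.2 Ω
  Z3: Z = R = 2200 Ω
Step 3 — With the output port shorted to ground, the output series arm Z2 runs from the junction to ground; the shunt arm Z3 also runs from the junction to ground. They appear in parallel: Z3 || Z2 = 0.9284 + j45.18 Ω.
Step 4 — Series with input arm Z1: Z_in = Z1 + (Z3 || Z2) = 0.9284 - j12.07 Ω = 12.1∠-85.6° Ω.
Step 5 — Source phasor: V = 72∠-29.8° V = 62.48 - j35.78 V.
Step 6 — Ohm's law: I = V / Z_total = (62.48 - j35.78) / (0.9284 - j12.07) = 3.344 + j4.921 A.
Step 7 — Convert to polar: |I| = 5.95 A, ∠I = 55.8°.

I = 5.95∠55.8° A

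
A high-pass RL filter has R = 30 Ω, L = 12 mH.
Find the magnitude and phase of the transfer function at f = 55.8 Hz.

Step 1 — Angular frequency: ω = 2π·55.8 = 350.6 rad/s.
Step 2 — Transfer function: H(jω) = jωL/(R + jωL).
Step 3 — Numerator jωL = j·4.207; denominator R + jωL = 30 + j4.207.
Step 4 — H = 0.01929 + j0.1375.
Step 5 — Magnitude: |H| = 0.1389 (-17.1 dB); phase: φ = 82.0°.

|H| = 0.1389 (-17.1 dB), φ = 82.0°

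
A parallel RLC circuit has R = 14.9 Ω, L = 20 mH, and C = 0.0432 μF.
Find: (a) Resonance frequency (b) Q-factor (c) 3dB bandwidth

Step 1 — Resonance: ω₀ = 1/√(LC) = 1/√(0.02·4.32e-08) = 3.402e+04 rad/s.
Step 2 — f₀ = ω₀/(2π) = 5415 Hz.
Step 3 — Parallel Q: Q = R/(ω₀L) = 14.9/(3.402e+04·0.02) = 0.0219.
Step 4 — Bandwidth: Δω = ω₀/Q = 1.554e+06 rad/s; BW = Δω/(2π) = 2.473e+05 Hz.

(a) f₀ = 5415 Hz  (b) Q = 0.0219  (c) BW = 2.473e+05 Hz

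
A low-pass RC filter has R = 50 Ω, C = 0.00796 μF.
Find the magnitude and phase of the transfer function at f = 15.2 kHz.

Step 1 — Angular frequency: ω = 2π·1.52e+04 = 9.55e+04 rad/s.
Step 2 — Transfer function: H(jω) = 1/(1 + jωRC).
Step 3 — Denominator: 1 + jωRC = 1 + j·9.55e+04·50·7.96e-09 = 1 + j0.03801.
Step 4 — H = 0.9986 - j0.03796.
Step 5 — Magnitude: |H| = 0.9993 (-0.0 dB); phase: φ = -2.2°.

|H| = 0.9993 (-0.0 dB), φ = -2.2°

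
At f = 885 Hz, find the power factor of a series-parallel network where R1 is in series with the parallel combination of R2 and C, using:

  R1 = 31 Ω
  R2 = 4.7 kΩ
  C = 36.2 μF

Step 1 — Angular frequency: ω = 2π·f = 2π·885 = 5561 rad/s.
Step 2 — Component impedances:
  R1: Z = R = 31 Ω
  R2: Z = R = 4700 Ω
  C: Z = 1/(jωC) = -j/(ω·C) = 0 - j4.968 Ω
Step 3 — Parallel branch: R2 || C = 1/(1/R2 + 1/C) = 0.005251 - j4.968 Ω.
Step 4 — Series with R1: Z_total = R1 + (R2 || C) = 31.01 - j4.968 Ω = 31.4∠-9.1° Ω.
Step 5 — Power factor: PF = cos(φ) = Re(Z)/|Z| = 31.005/31.401 = 0.9874.
Step 6 — Type: Im(Z) = -4.968 ⇒ leading (phase φ = -9.1°).

PF = 0.9874 (leading, φ = -9.1°)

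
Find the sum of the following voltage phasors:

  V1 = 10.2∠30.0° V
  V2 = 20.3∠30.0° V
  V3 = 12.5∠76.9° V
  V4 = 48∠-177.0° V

Step 1 — Convert each phasor to rectangular form:
  V1 = 10.2·(cos(30.0°) + j·sin(30.0°)) = 8.833 + j5.1 V
  V2 = 20.3·(cos(30.0°) + j·sin(30.0°)) = 17.58 + j10.15 V
  V3 = 12.5·(cos(76.9°) + j·sin(76.9°)) = 2.833 + j12.17 V
  V4 = 48·(cos(-177.0°) + j·sin(-177.0°)) = -47.93 - j2.512 V
Step 2 — Sum components: V_total = -18.69 + j24.91 V.
Step 3 — Convert to polar: |V_total| = 31.14 V, ∠V_total = 126.9°.

V_total = 31.14∠126.9° V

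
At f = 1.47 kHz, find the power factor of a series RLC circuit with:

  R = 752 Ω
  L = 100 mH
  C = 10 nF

Step 1 — Angular frequency: ω = 2π·f = 2π·1470 = 9236 rad/s.
Step 2 — Component impedances:
  R: Z = R = 752 Ω
  L: Z = jωL = j·9236·0.1 = 0 + j923.6 Ω
  C: Z = 1/(jωC) = -j/(ω·C) = 0 - j1.083e+04 Ω
Step 3 — Series combination: Z_total = R + L + C = 752 - j9903 Ω = 9932∠-85.7° Ω.
Step 4 — Power factor: PF = cos(φ) = Re(Z)/|Z| = 752/9931.7 = 0.07572.
Step 5 — Type: Im(Z) = -9903 ⇒ leading (phase φ = -85.7°).

PF = 0.07572 (leading, φ = -85.7°)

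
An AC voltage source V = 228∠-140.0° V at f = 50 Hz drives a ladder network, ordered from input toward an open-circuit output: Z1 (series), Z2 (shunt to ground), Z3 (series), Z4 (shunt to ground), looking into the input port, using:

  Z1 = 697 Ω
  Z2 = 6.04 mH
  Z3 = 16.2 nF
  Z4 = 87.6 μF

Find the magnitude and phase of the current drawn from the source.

Step 1 — Angular frequency: ω = 2π·f = 2π·50 = 314.2 rad/s.
Step 2 — Component impedances:
  Z1: Z = R = 697 Ω
  Z2: Z = jωL = j·314.2·0.00604 = 0 + j1.898 Ω
  Z3: Z = 1/(jωC) = -j/(ω·C) = 0 - j1.965e+05 Ω
  Z4: Z = 1/(jωC) = -j/(ω·C) = 0 - j36.34 Ω
Step 3 — Ladder network (open output): work backward from the far end, alternating series and parallel combinations. Z_in = 697 + j1.898 Ω = 697∠0.2° Ω.
Step 4 — Source phasor: V = 228∠-140.0° V = -174.7 - j146.6 V.
Step 5 — Ohm's law: I = V / Z_total = (-174.7 - j146.6) / (697 + j1.898) = -0.2512 - j0.2096 A.
Step 6 — Convert to polar: |I| = 0.3271 A, ∠I = -140.2°.

I = 0.3271∠-140.2° A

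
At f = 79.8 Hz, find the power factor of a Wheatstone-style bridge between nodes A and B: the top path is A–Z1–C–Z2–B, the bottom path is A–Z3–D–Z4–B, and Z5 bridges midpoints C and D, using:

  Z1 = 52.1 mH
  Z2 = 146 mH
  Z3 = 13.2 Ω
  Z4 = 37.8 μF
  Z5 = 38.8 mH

Step 1 — Angular frequency: ω = 2π·f = 2π·79.8 = 501.4 rad/s.
Step 2 — Component impedances:
  Z1: Z = jωL = j·501.4·0.0521 = 0 + j26.12 Ω
  Z2: Z = jωL = j·501.4·0.146 = 0 + j73.2 Ω
  Z3: Z = R = 13.2 Ω
  Z4: Z = 1/(jωC) = -j/(ω·C) = 0 - j52.76 Ω
  Z5: Z = jωL = j·501.4·0.0388 = 0 + j19.45 Ω
Step 3 — Bridge requires nodal analysis (the Z5 bridge couples midpoints C and D, so the two paths cannot be reduced to a simple series/parallel combination). Setting node B to ground and injecting 1 A at node A, the 3-node admittance system at A, C, D solves to V_A = Z_AB = 34.16 - j128.4 Ω = 132.9∠-75.1° Ω.
Step 4 — Power factor: PF = cos(φ) = Re(Z)/|Z| = 34.159/132.86 = 0.2571.
Step 5 — Type: Im(Z) = -128.4 ⇒ leading (phase φ = -75.1°).

PF = 0.2571 (leading, φ = -75.1°)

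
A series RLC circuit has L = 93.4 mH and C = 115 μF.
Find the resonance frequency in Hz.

Step 1 — Resonance condition Im(Z)=0 gives ω₀ = 1/√(LC).
Step 2 — ω₀ = 1/√(0.0934·0.000115) = 305.1 rad/s.
Step 3 — f₀ = ω₀/(2π) = 48.56 Hz.

f₀ = 48.56 Hz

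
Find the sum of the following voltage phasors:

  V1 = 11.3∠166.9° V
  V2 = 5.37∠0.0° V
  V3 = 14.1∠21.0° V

Step 1 — Convert each phasor to rectangular form:
  V1 = 11.3·(cos(166.9°) + j·sin(166.9°)) = -11.01 + j2.561 V
  V2 = 5.37·(cos(0.0°) + j·sin(0.0°)) = 5.37 V
  V3 = 14.1·(cos(21.0°) + j·sin(21.0°)) = 13.16 + j5.053 V
Step 2 — Sum components: V_total = 7.528 + j7.614 V.
Step 3 — Convert to polar: |V_total| = 10.71 V, ∠V_total = 45.3°.

V_total = 10.71∠45.3° V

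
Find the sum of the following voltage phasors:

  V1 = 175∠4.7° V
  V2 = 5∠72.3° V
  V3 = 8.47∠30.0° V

Step 1 — Convert each phasor to rectangular form:
  V1 = 175·(cos(4.7°) + j·sin(4.7°)) = 174.4 + j14.34 V
  V2 = 5·(cos(72.3°) + j·sin(72.3°)) = 1.52 + j4.763 V
  V3 = 8.47·(cos(30.0°) + j·sin(30.0°)) = 7.335 + j4.235 V
Step 2 — Sum components: V_total = 183.3 + j23.34 V.
Step 3 — Convert to polar: |V_total| = 184.7 V, ∠V_total = 7.3°.

V_total = 184.7∠7.3° V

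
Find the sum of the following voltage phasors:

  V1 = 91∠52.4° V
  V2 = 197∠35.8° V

Step 1 — Convert each phasor to rectangular form:
  V1 = 91·(cos(52.4°) + j·sin(52.4°)) = 55.52 + j72.1 V
  V2 = 197·(cos(35.8°) + j·sin(35.8°)) = 159.8 + j115.2 V
Step 2 — Sum components: V_total = 215.3 + j187.3 V.
Step 3 — Convert to polar: |V_total| = 285.4 V, ∠V_total = 41.0°.

V_total = 285.4∠41.0° V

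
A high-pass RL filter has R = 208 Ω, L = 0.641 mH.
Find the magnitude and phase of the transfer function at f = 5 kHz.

Step 1 — Angular frequency: ω = 2π·5000 = 3.142e+04 rad/s.
Step 2 — Transfer function: H(jω) = jωL/(R + jωL).
Step 3 — Numerator jωL = j·20.14; denominator R + jωL = 208 + j20.14.
Step 4 — H = 0.009286 + j0.09592.
Step 5 — Magnitude: |H| = 0.09636 (-20.3 dB); phase: φ = 84.5°.

|H| = 0.09636 (-20.3 dB), φ = 84.5°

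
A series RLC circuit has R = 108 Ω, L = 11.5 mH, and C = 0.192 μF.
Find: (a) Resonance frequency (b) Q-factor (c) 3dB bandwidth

Step 1 — Resonance condition Im(Z)=0 gives ω₀ = 1/√(LC).
Step 2 — ω₀ = 1/√(0.0115·1.92e-07) = 2.128e+04 rad/s.
Step 3 — f₀ = ω₀/(2π) = 3387 Hz.
Step 4 — Series Q: Q = ω₀L/R = 2.128e+04·0.0115/108 = 2.266.
Step 5 — 3dB bandwidth: Δω = ω₀/Q = 9391 rad/s; BW = Δω/(2π) = 1495 Hz.

(a) f₀ = 3387 Hz  (b) Q = 2.266  (c) BW = 1495 Hz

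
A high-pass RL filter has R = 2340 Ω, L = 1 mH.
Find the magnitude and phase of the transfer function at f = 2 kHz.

Step 1 — Angular frequency: ω = 2π·2000 = 1.257e+04 rad/s.
Step 2 — Transfer function: H(jω) = jωL/(R + jωL).
Step 3 — Numerator jωL = j·12.57; denominator R + jωL = 2340 + j12.57.
Step 4 — H = 2.884e-05 + j0.00537.
Step 5 — Magnitude: |H| = 0.00537 (-45.4 dB); phase: φ = 89.7°.

|H| = 0.00537 (-45.4 dB), φ = 89.7°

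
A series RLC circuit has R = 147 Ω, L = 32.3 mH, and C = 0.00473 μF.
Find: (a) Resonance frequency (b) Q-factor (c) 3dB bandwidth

Step 1 — Resonance condition Im(Z)=0 gives ω₀ = 1/√(LC).
Step 2 — ω₀ = 1/√(0.0323·4.73e-09) = 8.09e+04 rad/s.
Step 3 — f₀ = ω₀/(2π) = 1.288e+04 Hz.
Step 4 — Series Q: Q = ω₀L/R = 8.09e+04·0.0323/147 = 17.78.
Step 5 — 3dB bandwidth: Δω = ω₀/Q = 4551 rad/s; BW = Δω/(2π) = 724.3 Hz.

(a) f₀ = 1.288e+04 Hz  (b) Q = 17.78  (c) BW = 724.3 Hz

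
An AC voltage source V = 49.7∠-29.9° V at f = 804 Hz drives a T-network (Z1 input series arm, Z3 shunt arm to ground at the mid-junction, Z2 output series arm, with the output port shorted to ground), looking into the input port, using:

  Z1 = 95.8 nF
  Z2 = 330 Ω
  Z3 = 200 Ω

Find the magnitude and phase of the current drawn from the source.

Step 1 — Angular frequency: ω = 2π·f = 2π·804 = 5052 rad/s.
Step 2 — Component impedances:
  Z1: Z = 1/(jωC) = -j/(ω·C) = 0 - j2066 Ω
  Z2: Z = R = 330 Ω
  Z3: Z = R = 200 Ω
Step 3 — With the output port shorted to ground, the output series arm Z2 runs from the junction to ground; the shunt arm Z3 also runs from the junction to ground. They appear in parallel: Z3 || Z2 = 124.5 Ω.
Step 4 — Series with input arm Z1: Z_in = Z1 + (Z3 || Z2) = 124.5 - j2066 Ω = 2070∠-86.6° Ω.
Step 5 — Source phasor: V = 49.7∠-29.9° V = 43.08 - j24.77 V.
Step 6 — Ohm's law: I = V / Z_total = (43.08 - j24.77) / (124.5 - j2066) = 0.0132 + j0.02006 A.
Step 7 — Convert to polar: |I| = 0.02401 A, ∠I = 56.7°.

I = 0.02401∠56.7° A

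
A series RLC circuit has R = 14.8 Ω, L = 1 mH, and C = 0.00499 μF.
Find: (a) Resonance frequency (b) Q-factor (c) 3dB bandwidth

Step 1 — Resonance condition Im(Z)=0 gives ω₀ = 1/√(LC).
Step 2 — ω₀ = 1/√(0.001·4.99e-09) = 4.477e+05 rad/s.
Step 3 — f₀ = ω₀/(2π) = 7.125e+04 Hz.
Step 4 — Series Q: Q = ω₀L/R = 4.477e+05·0.001/14.8 = 30.25.
Step 5 — 3dB bandwidth: Δω = ω₀/Q = 1.48e+04 rad/s; BW = Δω/(2π) = 2355 Hz.

(a) f₀ = 7.125e+04 Hz  (b) Q = 30.25  (c) BW = 2355 Hz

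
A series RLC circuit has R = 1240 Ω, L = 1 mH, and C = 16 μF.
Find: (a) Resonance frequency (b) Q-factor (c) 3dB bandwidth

Step 1 — Resonance: ω₀ = 1/√(LC) = 1/√(0.001·1.6e-05) = 7906 rad/s.
Step 2 — f₀ = ω₀/(2π) = 1258 Hz.
Step 3 — Series Q: Q = ω₀L/R = 7906·0.001/1240 = 0.006376.
Step 4 — Bandwidth: Δω = ω₀/Q = 1.24e+06 rad/s; BW = Δω/(2π) = 1.974e+05 Hz.

(a) f₀ = 1258 Hz  (b) Q = 0.006376  (c) BW = 1.974e+05 Hz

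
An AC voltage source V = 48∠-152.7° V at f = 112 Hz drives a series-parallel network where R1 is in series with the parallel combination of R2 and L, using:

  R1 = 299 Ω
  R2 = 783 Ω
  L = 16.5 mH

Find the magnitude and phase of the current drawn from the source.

Step 1 — Angular frequency: ω = 2π·f = 2π·112 = 703.7 rad/s.
Step 2 — Component impedances:
  R1: Z = R = 299 Ω
  R2: Z = R = 783 Ω
  L: Z = jωL = j·703.7·0.0165 = 0 + j11.61 Ω
Step 3 — Parallel branch: R2 || L = 1/(1/R2 + 1/L) = 0.1721 + j11.61 Ω.
Step 4 — Series with R1: Z_total = R1 + (R2 || L) = 299.2 + j11.61 Ω = 299.4∠2.2° Ω.
Step 5 — Source phasor: V = 48∠-152.7° V = -42.65 - j22.02 V.
Step 6 — Ohm's law: I = V / Z_total = (-42.65 - j22.02) / (299.2 + j11.61) = -0.1452 - j0.06795 A.
Step 7 — Convert to polar: |I| = 0.1603 A, ∠I = -154.9°.

I = 0.1603∠-154.9° A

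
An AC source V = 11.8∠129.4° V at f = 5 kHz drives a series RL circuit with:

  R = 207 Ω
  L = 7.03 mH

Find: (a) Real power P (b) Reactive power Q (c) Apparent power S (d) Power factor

Step 1 — Angular frequency: ω = 2π·f = 2π·5000 = 3.142e+04 rad/s.
Step 2 — Component impedances:
  R: Z = R = 207 Ω
  L: Z = jωL = j·3.142e+04·0.00703 = 0 + j220.9 Ω
Step 3 — Series combination: Z_total = R + L = 207 + j220.9 Ω = 302.7∠46.9° Ω.
Step 4 — Source phasor: V = 11.8∠129.4° V = -7.49 + j9.118 V.
Step 5 — Current: I = V / Z = 0.005058 + j0.03865 A = 0.03898∠82.5° A.
Step 6 — Complex power: S = V·I* = 0.3146 + j0.3356 VA.
Step 7 — Real power: P = Re(S) = 0.3146 W.
Step 8 — Reactive power: Q = Im(S) = 0.3356 VAR.
Step 9 — Apparent power: |S| = 0.46 VA.
Step 10 — Power factor: PF = P/|S| = 0.6839 (lagging).

(a) P = 0.3146 W  (b) Q = 0.3356 VAR  (c) S = 0.46 VA  (d) PF = 0.6839 (lagging)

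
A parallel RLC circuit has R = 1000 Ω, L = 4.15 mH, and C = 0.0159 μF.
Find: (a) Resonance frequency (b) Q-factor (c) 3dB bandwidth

Step 1 — Resonance: ω₀ = 1/√(LC) = 1/√(0.00415·1.59e-08) = 1.231e+05 rad/s.
Step 2 — f₀ = ω₀/(2π) = 1.959e+04 Hz.
Step 3 — Parallel Q: Q = R/(ω₀L) = 1000/(1.231e+05·0.00415) = 1.957.
Step 4 — Bandwidth: Δω = ω₀/Q = 6.289e+04 rad/s; BW = Δω/(2π) = 1.001e+04 Hz.

(a) f₀ = 1.959e+04 Hz  (b) Q = 1.957  (c) BW = 1.001e+04 Hz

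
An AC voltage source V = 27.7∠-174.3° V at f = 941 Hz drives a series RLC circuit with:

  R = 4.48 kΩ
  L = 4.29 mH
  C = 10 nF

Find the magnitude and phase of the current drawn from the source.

Step 1 — Angular frequency: ω = 2π·f = 2π·941 = 5912 rad/s.
Step 2 — Component impedances:
  R: Z = R = 4480 Ω
  L: Z = jωL = j·5912·0.00429 = 0 + j25.36 Ω
  C: Z = 1/(jωC) = -j/(ω·C) = 0 - j1.691e+04 Ω
Step 3 — Series combination: Z_total = R + L + C = 4480 - j1.689e+04 Ω = 1.747e+04∠-75.1° Ω.
Step 4 — Source phasor: V = 27.7∠-174.3° V = -27.56 - j2.751 V.
Step 5 — Ohm's law: I = V / Z_total = (-27.56 - j2.751) / (4480 - j1.689e+04) = -0.0002523 - j0.001565 A.
Step 6 — Convert to polar: |I| = 0.001585 A, ∠I = -99.2°.

I = 0.001585∠-99.2° A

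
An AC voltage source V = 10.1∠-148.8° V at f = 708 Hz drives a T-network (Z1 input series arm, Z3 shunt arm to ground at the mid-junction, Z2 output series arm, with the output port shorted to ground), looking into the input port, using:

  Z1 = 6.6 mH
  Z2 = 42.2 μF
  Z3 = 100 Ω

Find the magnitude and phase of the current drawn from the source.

Step 1 — Angular frequency: ω = 2π·f = 2π·708 = 4448 rad/s.
Step 2 — Component impedances:
  Z1: Z = jωL = j·4448·0.0066 = 0 + j29.36 Ω
  Z2: Z = 1/(jωC) = -j/(ω·C) = 0 - j5.327 Ω
  Z3: Z = R = 100 Ω
Step 3 — With the output port shorted to ground, the output series arm Z2 runs from the junction to ground; the shunt arm Z3 also runs from the junction to ground. They appear in parallel: Z3 || Z2 = 0.283 - j5.312 Ω.
Step 4 — Series with input arm Z1: Z_in = Z1 + (Z3 || Z2) = 0.283 + j24.05 Ω = 24.05∠89.3° Ω.
Step 5 — Source phasor: V = 10.1∠-148.8° V = -8.639 - j5.232 V.
Step 6 — Ohm's law: I = V / Z_total = (-8.639 - j5.232) / (0.283 + j24.05) = -0.2218 + j0.3566 A.
Step 7 — Convert to polar: |I| = 0.42 A, ∠I = 121.9°.

I = 0.42∠121.9° A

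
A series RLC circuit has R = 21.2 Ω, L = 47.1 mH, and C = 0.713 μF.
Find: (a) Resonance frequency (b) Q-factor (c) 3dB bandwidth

Step 1 — Resonance: ω₀ = 1/√(LC) = 1/√(0.0471·7.13e-07) = 5457 rad/s.
Step 2 — f₀ = ω₀/(2π) = 868.5 Hz.
Step 3 — Series Q: Q = ω₀L/R = 5457·0.0471/21.2 = 12.12.
Step 4 — Bandwidth: Δω = ω₀/Q = 450.1 rad/s; BW = Δω/(2π) = 71.64 Hz.

(a) f₀ = 868.5 Hz  (b) Q = 12.12  (c) BW = 71.64 Hz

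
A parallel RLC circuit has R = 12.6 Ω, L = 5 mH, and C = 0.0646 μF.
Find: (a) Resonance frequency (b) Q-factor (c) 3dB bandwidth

Step 1 — Resonance: ω₀ = 1/√(LC) = 1/√(0.005·6.46e-08) = 5.564e+04 rad/s.
Step 2 — f₀ = ω₀/(2π) = 8856 Hz.
Step 3 — Parallel Q: Q = R/(ω₀L) = 12.6/(5.564e+04·0.005) = 0.04529.
Step 4 — Bandwidth: Δω = ω₀/Q = 1.229e+06 rad/s; BW = Δω/(2π) = 1.955e+05 Hz.

(a) f₀ = 8856 Hz  (b) Q = 0.04529  (c) BW = 1.955e+05 Hz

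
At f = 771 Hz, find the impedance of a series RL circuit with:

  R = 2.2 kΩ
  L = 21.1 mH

Step 1 — Angular frequency: ω = 2π·f = 2π·771 = 4844 rad/s.
Step 2 — Component impedances:
  R: Z = R = 2200 Ω
  L: Z = jωL = j·4844·0.0211 = 0 + j102.2 Ω
Step 3 — Series combination: Z_total = R + L = 2200 + j102.2 Ω = 2202∠2.7° Ω.

Z = 2200 + j102.2 Ω = 2202∠2.7° Ω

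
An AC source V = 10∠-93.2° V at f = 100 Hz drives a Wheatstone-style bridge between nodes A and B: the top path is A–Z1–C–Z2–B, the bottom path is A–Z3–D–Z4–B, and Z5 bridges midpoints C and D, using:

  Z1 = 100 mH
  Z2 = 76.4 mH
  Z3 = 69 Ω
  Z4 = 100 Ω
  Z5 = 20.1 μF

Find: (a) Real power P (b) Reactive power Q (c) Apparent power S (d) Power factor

Step 1 — Angular frequency: ω = 2π·f = 2π·100 = 628.3 rad/s.
Step 2 — Component impedances:
  Z1: Z = jωL = j·628.3·0.1 = 0 + j62.83 Ω
  Z2: Z = jωL = j·628.3·0.0764 = 0 + j48 Ω
  Z3: Z = R = 69 Ω
  Z4: Z = R = 100 Ω
  Z5: Z = 1/(jωC) = -j/(ω·C) = 0 - j79.18 Ω
Step 3 — Bridge requires nodal analysis (the Z5 bridge couples midpoints C and D, so the two paths cannot be reduced to a simple series/parallel combination). Setting node B to ground and injecting 1 A at node A, the 3-node admittance system at A, C, D solves to V_A = Z_AB = 53.99 + j76.56 Ω = 93.68∠54.8° Ω.
Step 4 — Source phasor: V = 10∠-93.2° V = -0.5582 - j9.984 V.
Step 5 — Current: I = V / Z = -0.09053 - j0.05656 A = 0.1067∠-148.0° A.
Step 6 — Complex power: S = V·I* = 0.6152 + j0.8723 VA.
Step 7 — Real power: P = Re(S) = 0.6152 W.
Step 8 — Reactive power: Q = Im(S) = 0.8723 VAR.
Step 9 — Apparent power: |S| = 1.067 VA.
Step 10 — Power factor: PF = P/|S| = 0.5764 (lagging).

(a) P = 0.6152 W  (b) Q = 0.8723 VAR  (c) S = 1.067 VA  (d) PF = 0.5764 (lagging)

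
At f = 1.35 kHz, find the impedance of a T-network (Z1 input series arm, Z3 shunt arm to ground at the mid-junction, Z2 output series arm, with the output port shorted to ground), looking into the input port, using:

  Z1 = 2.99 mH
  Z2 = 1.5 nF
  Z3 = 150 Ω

Step 1 — Angular frequency: ω = 2π·f = 2π·1350 = 8482 rad/s.
Step 2 — Component impedances:
  Z1: Z = jωL = j·8482·0.00299 = 0 + j25.36 Ω
  Z2: Z = 1/(jωC) = -j/(ω·C) = 0 - j7.86e+04 Ω
  Z3: Z = R = 150 Ω
Step 3 — With the output port shorted to ground, the output series arm Z2 runs from the junction to ground; the shunt arm Z3 also runs from the junction to ground. They appear in parallel: Z3 || Z2 = 150 - j0.2863 Ω.
Step 4 — Series with input arm Z1: Z_in = Z1 + (Z3 || Z2) = 150 + j25.08 Ω = 152.1∠9.5° Ω.

Z = 150 + j25.08 Ω = 152.1∠9.5° Ω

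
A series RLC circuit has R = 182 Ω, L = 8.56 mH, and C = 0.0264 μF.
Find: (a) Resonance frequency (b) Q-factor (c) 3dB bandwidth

Step 1 — Resonance condition Im(Z)=0 gives ω₀ = 1/√(LC).
Step 2 — ω₀ = 1/√(0.00856·2.64e-08) = 6.652e+04 rad/s.
Step 3 — f₀ = ω₀/(2π) = 1.059e+04 Hz.
Step 4 — Series Q: Q = ω₀L/R = 6.652e+04·0.00856/182 = 3.129.
Step 5 — 3dB bandwidth: Δω = ω₀/Q = 2.126e+04 rad/s; BW = Δω/(2π) = 3384 Hz.

(a) f₀ = 1.059e+04 Hz  (b) Q = 3.129  (c) BW = 3384 Hz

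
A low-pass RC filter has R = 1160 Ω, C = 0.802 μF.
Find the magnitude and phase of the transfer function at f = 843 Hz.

Step 1 — Angular frequency: ω = 2π·843 = 5297 rad/s.
Step 2 — Transfer function: H(jω) = 1/(1 + jωRC).
Step 3 — Denominator: 1 + jωRC = 1 + j·5297·1160·8.02e-07 = 1 + j4.928.
Step 4 — H = 0.03955 - j0.1949.
Step 5 — Magnitude: |H| = 0.1989 (-14.0 dB); phase: φ = -78.5°.

|H| = 0.1989 (-14.0 dB), φ = -78.5°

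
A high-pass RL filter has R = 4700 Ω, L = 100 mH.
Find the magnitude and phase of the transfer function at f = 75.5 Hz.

Step 1 — Angular frequency: ω = 2π·75.5 = 474.4 rad/s.
Step 2 — Transfer function: H(jω) = jωL/(R + jωL).
Step 3 — Numerator jωL = j·47.44; denominator R + jωL = 4700 + j47.44.
Step 4 — H = 0.0001019 + j0.01009.
Step 5 — Magnitude: |H| = 0.01009 (-39.9 dB); phase: φ = 89.4°.

|H| = 0.01009 (-39.9 dB), φ = 89.4°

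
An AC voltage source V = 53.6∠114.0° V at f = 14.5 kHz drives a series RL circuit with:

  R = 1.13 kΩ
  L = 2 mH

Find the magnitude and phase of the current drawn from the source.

Step 1 — Angular frequency: ω = 2π·f = 2π·1.45e+04 = 9.111e+04 rad/s.
Step 2 — Component impedances:
  R: Z = R = 1130 Ω
  L: Z = jωL = j·9.111e+04·0.002 = 0 + j182.2 Ω
Step 3 — Series combination: Z_total = R + L = 1130 + j182.2 Ω = 1145∠9.2° Ω.
Step 4 — Source phasor: V = 53.6∠114.0° V = -21.8 + j48.97 V.
Step 5 — Ohm's law: I = V / Z_total = (-21.8 + j48.97) / (1130 + j182.2) = -0.01199 + j0.04527 A.
Step 6 — Convert to polar: |I| = 0.04683 A, ∠I = 104.8°.

I = 0.04683∠104.8° A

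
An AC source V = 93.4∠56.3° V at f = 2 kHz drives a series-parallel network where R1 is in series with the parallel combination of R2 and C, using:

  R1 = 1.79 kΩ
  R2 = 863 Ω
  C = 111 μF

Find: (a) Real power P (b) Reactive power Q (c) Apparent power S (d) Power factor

Step 1 — Angular frequency: ω = 2π·f = 2π·2000 = 1.257e+04 rad/s.
Step 2 — Component impedances:
  R1: Z = R = 1790 Ω
  R2: Z = R = 863 Ω
  C: Z = 1/(jωC) = -j/(ω·C) = 0 - j0.7169 Ω
Step 3 — Parallel branch: R2 || C = 1/(1/R2 + 1/C) = 0.0005956 - j0.7169 Ω.
Step 4 — Series with R1: Z_total = R1 + (R2 || C) = 1790 - j0.7169 Ω = 1790∠-0.0° Ω.
Step 5 — Source phasor: V = 93.4∠56.3° V = 51.82 + j77.7 V.
Step 6 — Current: I = V / Z = 0.02893 + j0.04342 A = 0.05218∠56.3° A.
Step 7 — Complex power: S = V·I* = 4.873 - j0.001952 VA.
Step 8 — Real power: P = Re(S) = 4.873 W.
Step 9 — Reactive power: Q = Im(S) = -0.001952 VAR.
Step 10 — Apparent power: |S| = 4.873 VA.
Step 11 — Power factor: PF = P/|S| = 1 (leading).

(a) P = 4.873 W  (b) Q = -0.001952 VAR  (c) S = 4.873 VA  (d) PF = 1 (leading)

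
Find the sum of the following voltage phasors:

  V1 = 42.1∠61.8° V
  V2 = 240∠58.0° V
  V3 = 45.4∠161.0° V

Step 1 — Convert each phasor to rectangular form:
  V1 = 42.1·(cos(61.8°) + j·sin(61.8°)) = 19.89 + j37.1 V
  V2 = 240·(cos(58.0°) + j·sin(58.0°)) = 127.2 + j203.5 V
  V3 = 45.4·(cos(161.0°) + j·sin(161.0°)) = -42.93 + j14.78 V
Step 2 — Sum components: V_total = 104.1 + j255.4 V.
Step 3 — Convert to polar: |V_total| = 275.8 V, ∠V_total = 67.8°.

V_total = 275.8∠67.8° V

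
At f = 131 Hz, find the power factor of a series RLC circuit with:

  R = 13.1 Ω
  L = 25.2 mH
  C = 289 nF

Step 1 — Angular frequency: ω = 2π·f = 2π·131 = 823.1 rad/s.
Step 2 — Component impedances:
  R: Z = R = 13.1 Ω
  L: Z = jωL = j·823.1·0.0252 = 0 + j20.74 Ω
  C: Z = 1/(jωC) = -j/(ω·C) = 0 - j4204 Ω
Step 3 — Series combination: Z_total = R + L + C = 13.1 - j4183 Ω = 4183∠-89.8° Ω.
Step 4 — Power factor: PF = cos(φ) = Re(Z)/|Z| = 13.1/4183 = 0.003132.
Step 5 — Type: Im(Z) = -4183 ⇒ leading (phase φ = -89.8°).

PF = 0.003132 (leading, φ = -89.8°)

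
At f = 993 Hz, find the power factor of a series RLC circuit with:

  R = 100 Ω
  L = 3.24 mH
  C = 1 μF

Step 1 — Angular frequency: ω = 2π·f = 2π·993 = 6239 rad/s.
Step 2 — Component impedances:
  R: Z = R = 100 Ω
  L: Z = jωL = j·6239·0.00324 = 0 + j20.22 Ω
  C: Z = 1/(jωC) = -j/(ω·C) = 0 - j160.3 Ω
Step 3 — Series combination: Z_total = R + L + C = 100 - j140.1 Ω = 172.1∠-54.5° Ω.
Step 4 — Power factor: PF = cos(φ) = Re(Z)/|Z| = 100/172.1 = 0.5811.
Step 5 — Type: Im(Z) = -140.1 ⇒ leading (phase φ = -54.5°).

PF = 0.5811 (leading, φ = -54.5°)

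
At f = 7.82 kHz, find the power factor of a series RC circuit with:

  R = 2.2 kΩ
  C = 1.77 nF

Step 1 — Angular frequency: ω = 2π·f = 2π·7820 = 4.913e+04 rad/s.
Step 2 — Component impedances:
  R: Z = R = 2200 Ω
  C: Z = 1/(jωC) = -j/(ω·C) = 0 - j1.15e+04 Ω
Step 3 — Series combination: Z_total = R + C = 2200 - j1.15e+04 Ω = 1.171e+04∠-79.2° Ω.
Step 4 — Power factor: PF = cos(φ) = Re(Z)/|Z| = 2200/1.171e+04 = 0.1879.
Step 5 — Type: Im(Z) = -1.15e+04 ⇒ leading (phase φ = -79.2°).

PF = 0.1879 (leading, φ = -79.2°)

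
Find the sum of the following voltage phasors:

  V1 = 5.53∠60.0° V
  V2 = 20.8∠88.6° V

Step 1 — Convert each phasor to rectangular form:
  V1 = 5.53·(cos(60.0°) + j·sin(60.0°)) = 2.765 + j4.789 V
  V2 = 20.8·(cos(88.6°) + j·sin(88.6°)) = 0.5082 + j20.79 V
Step 2 — Sum components: V_total = 3.273 + j25.58 V.
Step 3 — Convert to polar: |V_total| = 25.79 V, ∠V_total = 82.7°.

V_total = 25.79∠82.7° V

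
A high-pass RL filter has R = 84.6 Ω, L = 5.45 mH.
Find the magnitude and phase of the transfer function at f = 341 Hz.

Step 1 — Angular frequency: ω = 2π·341 = 2143 rad/s.
Step 2 — Transfer function: H(jω) = jωL/(R + jωL).
Step 3 — Numerator jωL = j·11.68; denominator R + jωL = 84.6 + j11.68.
Step 4 — H = 0.01869 + j0.1354.
Step 5 — Magnitude: |H| = 0.1367 (-17.3 dB); phase: φ = 82.1°.

|H| = 0.1367 (-17.3 dB), φ = 82.1°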